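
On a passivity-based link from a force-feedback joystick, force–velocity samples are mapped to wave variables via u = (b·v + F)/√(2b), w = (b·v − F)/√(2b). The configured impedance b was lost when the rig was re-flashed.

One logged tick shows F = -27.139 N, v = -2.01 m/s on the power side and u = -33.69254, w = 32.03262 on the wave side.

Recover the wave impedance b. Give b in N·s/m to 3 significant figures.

b = 0.341 N·s/m

u + w = -1.65992;  u + w = √(2b)·v, so √(2b) = -1.65992/(-2.01) = 0.82583.
b = (√(2b))²/2 = 0.68200/2 = 0.34100.
(Check via u − w = 2F/√(2b): u − w = -65.72516, 2F/√(2b) = -65.72532.)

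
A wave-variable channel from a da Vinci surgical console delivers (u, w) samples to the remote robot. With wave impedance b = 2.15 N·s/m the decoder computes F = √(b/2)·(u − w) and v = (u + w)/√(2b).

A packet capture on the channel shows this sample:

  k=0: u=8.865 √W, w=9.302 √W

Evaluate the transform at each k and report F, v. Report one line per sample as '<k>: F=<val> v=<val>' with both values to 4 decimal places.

0: F=-0.4531 v=8.7609

k=0: u−w=-0.4370, u+w=18.1670; √(b/2)=1.0368, √(2b)=2.0736; F=1.0368×(-0.437)=-0.4531, v=18.1670/2.0736=8.7609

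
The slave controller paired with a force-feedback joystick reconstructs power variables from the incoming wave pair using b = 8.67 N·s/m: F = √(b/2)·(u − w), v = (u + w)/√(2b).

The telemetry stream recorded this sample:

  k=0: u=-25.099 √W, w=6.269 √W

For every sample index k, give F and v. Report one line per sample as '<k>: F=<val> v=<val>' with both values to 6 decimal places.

0: F=-65.310255 v=-4.521950

k=0: u−w=-31.368000, u+w=-18.830000; √(b/2)=2.082066, √(2b)=4.164133; F=2.082066×(-31.368)=-65.310255, v=-18.830000/4.164133=-4.521950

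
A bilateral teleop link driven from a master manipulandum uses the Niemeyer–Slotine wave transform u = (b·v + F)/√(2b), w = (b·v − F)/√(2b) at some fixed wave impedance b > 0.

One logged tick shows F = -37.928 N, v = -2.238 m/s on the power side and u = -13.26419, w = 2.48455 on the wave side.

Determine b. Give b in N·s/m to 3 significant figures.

u + w = -10.7796;  u + w = √(2b)·v, so √(2b) = -10.7796/(-2.238) = 4.8166.
b = (√(2b))²/2 = 23.2000/2 = 11.6000.
(Check via u − w = 2F/√(2b): u − w = -15.7487, 2F/√(2b) = -15.7487.)

b = 11.6 N·s/m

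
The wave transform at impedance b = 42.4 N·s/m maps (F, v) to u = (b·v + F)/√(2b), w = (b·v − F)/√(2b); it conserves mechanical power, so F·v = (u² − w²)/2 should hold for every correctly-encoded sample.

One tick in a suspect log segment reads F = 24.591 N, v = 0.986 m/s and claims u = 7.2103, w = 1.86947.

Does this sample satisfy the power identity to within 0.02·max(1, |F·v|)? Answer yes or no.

yes

F·v = 24.591×0.986 = 24.24673 W.
(u² − w²)/2 = (51.98843 − 3.49492)/2 = 24.24675 W.
|Δ| = 0.00003;  2% of max(1, |F·v|) = 0.48493.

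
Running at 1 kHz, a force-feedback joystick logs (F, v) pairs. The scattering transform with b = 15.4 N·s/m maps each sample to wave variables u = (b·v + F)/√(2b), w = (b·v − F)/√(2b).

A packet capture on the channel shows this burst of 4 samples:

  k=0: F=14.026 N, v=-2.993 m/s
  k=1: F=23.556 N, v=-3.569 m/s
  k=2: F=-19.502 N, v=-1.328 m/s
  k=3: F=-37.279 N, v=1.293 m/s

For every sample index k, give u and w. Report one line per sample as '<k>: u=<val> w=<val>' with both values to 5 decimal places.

k=0: b·v=15.4×(-2.993)=-46.09220; √(2b)=5.54977; u=(-46.09220+14.026)/5.54977=-5.77793, w=(-46.09220−14.026)/5.54977=-10.83255
k=1: b·v=15.4×(-3.569)=-54.96260; √(2b)=5.54977; u=(-54.96260+23.556)/5.54977=-5.65908, w=(-54.96260−23.556)/5.54977=-14.14807
k=2: b·v=15.4×(-1.328)=-20.45120; √(2b)=5.54977; u=(-20.45120+(-19.502))/5.54977=-7.19907, w=(-20.45120−(-19.502))/5.54977=-0.17103
k=3: b·v=15.4×1.293=19.91220; √(2b)=5.54977; u=(19.91220+(-37.279))/5.54977=-3.12928, w=(19.91220−(-37.279))/5.54977=10.30514

0: u=-5.77793 w=-10.83255
1: u=-5.65908 w=-14.14807
2: u=-7.19907 w=-0.17103
3: u=-3.12928 w=10.30514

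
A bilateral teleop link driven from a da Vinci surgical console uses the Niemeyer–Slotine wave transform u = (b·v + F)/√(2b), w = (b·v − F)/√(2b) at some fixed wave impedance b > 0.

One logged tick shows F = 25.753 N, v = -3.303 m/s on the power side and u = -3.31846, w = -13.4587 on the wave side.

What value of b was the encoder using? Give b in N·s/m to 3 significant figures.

u + w = -16.7772;  u + w = √(2b)·v, so √(2b) = -16.7772/(-3.303) = 5.0794.
b = (√(2b))²/2 = 25.8000/2 = 12.9000.
(Check via u − w = 2F/√(2b): u − w = 10.1402, 2F/√(2b) = 10.1402.)

b = 12.9 N·s/m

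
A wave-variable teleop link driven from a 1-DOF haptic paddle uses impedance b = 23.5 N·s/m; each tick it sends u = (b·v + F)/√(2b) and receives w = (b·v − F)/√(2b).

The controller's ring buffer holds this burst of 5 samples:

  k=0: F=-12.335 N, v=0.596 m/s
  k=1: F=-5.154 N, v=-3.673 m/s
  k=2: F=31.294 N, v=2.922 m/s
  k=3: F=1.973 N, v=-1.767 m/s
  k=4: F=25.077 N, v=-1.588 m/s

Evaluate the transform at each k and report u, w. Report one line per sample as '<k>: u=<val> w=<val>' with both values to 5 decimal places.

0: u=0.24374 w=3.84223
1: u=-13.34220 w=-11.83862
2: u=14.58081 w=5.45141
3: u=-5.76918 w=-6.34476
4: u=-1.78553 w=-9.10125

k=0: b·v=23.5×0.596=14.00600; √(2b)=6.85565; u=(14.00600+(-12.335))/6.85565=0.24374, w=(14.00600−(-12.335))/6.85565=3.84223
k=1: b·v=23.5×(-3.673)=-86.31550; √(2b)=6.85565; u=(-86.31550+(-5.154))/6.85565=-13.34220, w=(-86.31550−(-5.154))/6.85565=-11.83862
k=2: b·v=23.5×2.922=68.66700; √(2b)=6.85565; u=(68.66700+31.294)/6.85565=14.58081, w=(68.66700−31.294)/6.85565=5.45141
k=3: b·v=23.5×(-1.767)=-41.52450; √(2b)=6.85565; u=(-41.52450+1.973)/6.85565=-5.76918, w=(-41.52450−1.973)/6.85565=-6.34476
k=4: b·v=23.5×(-1.588)=-37.31800; √(2b)=6.85565; u=(-37.31800+25.077)/6.85565=-1.78553, w=(-37.31800−25.077)/6.85565=-9.10125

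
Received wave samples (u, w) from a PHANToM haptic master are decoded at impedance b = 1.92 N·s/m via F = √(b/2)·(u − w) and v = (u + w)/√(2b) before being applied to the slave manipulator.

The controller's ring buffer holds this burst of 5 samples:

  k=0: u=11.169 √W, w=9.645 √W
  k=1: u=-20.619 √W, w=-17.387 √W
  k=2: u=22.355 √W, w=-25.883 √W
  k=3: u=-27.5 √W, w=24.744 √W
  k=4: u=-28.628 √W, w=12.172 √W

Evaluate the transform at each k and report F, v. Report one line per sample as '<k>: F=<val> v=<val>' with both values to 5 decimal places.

0: F=1.49321 v=10.62160
1: F=-3.16670 v=-19.39486
2: F=47.26339 v=-1.80037
3: F=-51.18846 v=-1.40642
4: F=-39.97567 v=-8.39767

k=0: u−w=1.52400, u+w=20.81400; √(b/2)=0.97980, √(2b)=1.95959; F=0.97980×1.524=1.49321, v=20.81400/1.95959=10.62160
k=1: u−w=-3.23200, u+w=-38.00600; √(b/2)=0.97980, √(2b)=1.95959; F=0.97980×(-3.232)=-3.16670, v=-38.00600/1.95959=-19.39486
k=2: u−w=48.23800, u+w=-3.52800; √(b/2)=0.97980, √(2b)=1.95959; F=0.97980×48.238=47.26339, v=-3.52800/1.95959=-1.80037
k=3: u−w=-52.24400, u+w=-2.75600; √(b/2)=0.97980, √(2b)=1.95959; F=0.97980×(-52.244)=-51.18846, v=-2.75600/1.95959=-1.40642
k=4: u−w=-40.80000, u+w=-16.45600; √(b/2)=0.97980, √(2b)=1.95959; F=0.97980×(-40.8)=-39.97567, v=-16.45600/1.95959=-8.39767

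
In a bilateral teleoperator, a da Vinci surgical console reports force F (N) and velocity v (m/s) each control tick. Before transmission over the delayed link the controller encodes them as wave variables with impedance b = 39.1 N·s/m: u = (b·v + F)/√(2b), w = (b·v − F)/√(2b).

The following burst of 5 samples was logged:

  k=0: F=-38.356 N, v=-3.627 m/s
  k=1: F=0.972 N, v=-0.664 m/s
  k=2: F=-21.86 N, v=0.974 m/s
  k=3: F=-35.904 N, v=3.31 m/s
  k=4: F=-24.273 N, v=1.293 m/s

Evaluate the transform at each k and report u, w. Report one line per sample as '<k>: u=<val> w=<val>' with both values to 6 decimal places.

k=0: b·v=39.1×(-3.627)=-141.815700; √(2b)=8.843076; u=(-141.815700+(-38.356))/8.843076=-20.374324, w=(-141.815700−(-38.356))/8.843076=-11.699514
k=1: b·v=39.1×(-0.664)=-25.962400; √(2b)=8.843076; u=(-25.962400+0.972)/8.843076=-2.825985, w=(-25.962400−0.972)/8.843076=-3.045818
k=2: b·v=39.1×0.974=38.083400; √(2b)=8.843076; u=(38.083400+(-21.86))/8.843076=1.834588, w=(38.083400−(-21.86))/8.843076=6.778569
k=3: b·v=39.1×3.31=129.421000; √(2b)=8.843076; u=(129.421000+(-35.904))/8.843076=10.575166, w=(129.421000−(-35.904))/8.843076=18.695417
k=4: b·v=39.1×1.293=50.556300; √(2b)=8.843076; u=(50.556300+(-24.273))/8.843076=2.972190, w=(50.556300−(-24.273))/8.843076=8.461908

0: u=-20.374324 w=-11.699514
1: u=-2.825985 w=-3.045818
2: u=1.834588 w=6.778569
3: u=10.575166 w=18.695417
4: u=2.972190 w=8.461908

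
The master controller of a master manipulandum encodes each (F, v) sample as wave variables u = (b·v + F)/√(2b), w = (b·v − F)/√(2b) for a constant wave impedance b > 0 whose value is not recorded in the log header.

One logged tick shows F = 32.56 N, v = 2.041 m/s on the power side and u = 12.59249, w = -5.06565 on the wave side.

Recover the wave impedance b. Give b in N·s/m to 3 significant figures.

b = 6.8 N·s/m

u + w = 7.52684;  u + w = √(2b)·v, so √(2b) = 7.52684/2.041 = 3.68782.
b = (√(2b))²/2 = 13.60001/2 = 6.80001.
(Check via u − w = 2F/√(2b): u − w = 17.65814, 2F/√(2b) = 17.65813.)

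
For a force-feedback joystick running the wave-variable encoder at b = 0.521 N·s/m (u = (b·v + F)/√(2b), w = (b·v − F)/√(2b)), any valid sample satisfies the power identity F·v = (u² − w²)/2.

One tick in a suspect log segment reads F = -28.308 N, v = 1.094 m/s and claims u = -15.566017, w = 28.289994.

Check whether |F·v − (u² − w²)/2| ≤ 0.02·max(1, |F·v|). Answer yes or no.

no

F·v = (-28.308)×1.094 = -30.968952 W.
(u² − w²)/2 = (242.300885 − 800.323761)/2 = -279.011438 W.
|Δ| = 248.042486;  2% of max(1, |F·v|) = 0.619379.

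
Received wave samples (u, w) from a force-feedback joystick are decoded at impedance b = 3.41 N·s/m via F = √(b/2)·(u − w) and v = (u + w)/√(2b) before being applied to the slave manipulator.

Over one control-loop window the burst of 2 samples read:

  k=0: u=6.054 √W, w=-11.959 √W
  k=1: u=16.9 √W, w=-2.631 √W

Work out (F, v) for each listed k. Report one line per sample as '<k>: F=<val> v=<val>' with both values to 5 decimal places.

0: F=23.52059 v=-2.26114
1: F=25.50273 v=5.46388

k=0: u−w=18.01300, u+w=-5.90500; √(b/2)=1.30576, √(2b)=2.61151; F=1.30576×18.013=23.52059, v=-5.90500/2.61151=-2.26114
k=1: u−w=19.53100, u+w=14.26900; √(b/2)=1.30576, √(2b)=2.61151; F=1.30576×19.531=25.50273, v=14.26900/2.61151=5.46388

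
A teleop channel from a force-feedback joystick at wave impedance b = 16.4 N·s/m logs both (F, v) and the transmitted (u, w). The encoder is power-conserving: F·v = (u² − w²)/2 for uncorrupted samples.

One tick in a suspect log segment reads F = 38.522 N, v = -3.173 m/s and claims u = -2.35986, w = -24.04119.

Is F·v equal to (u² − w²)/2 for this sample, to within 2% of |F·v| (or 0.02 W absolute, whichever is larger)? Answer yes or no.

F·v = 38.522×(-3.173) = -122.23031 W.
(u² − w²)/2 = (5.56894 − 577.97882)/2 = -286.20494 W.
|Δ| = 163.97463;  2% of max(1, |F·v|) = 2.44461.

no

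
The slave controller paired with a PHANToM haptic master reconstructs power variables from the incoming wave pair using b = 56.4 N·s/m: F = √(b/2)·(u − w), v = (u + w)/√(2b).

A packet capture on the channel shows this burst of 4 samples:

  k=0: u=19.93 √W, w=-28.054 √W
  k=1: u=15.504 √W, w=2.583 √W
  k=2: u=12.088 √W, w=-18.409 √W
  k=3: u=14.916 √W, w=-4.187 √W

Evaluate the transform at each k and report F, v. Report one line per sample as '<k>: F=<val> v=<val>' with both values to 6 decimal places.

k=0: u−w=47.984000, u+w=-8.124000; √(b/2)=5.310367, √(2b)=10.620734; F=5.310367×47.984=254.812661, v=-8.124000/10.620734=-0.764919
k=1: u−w=12.921000, u+w=18.087000; √(b/2)=5.310367, √(2b)=10.620734; F=5.310367×12.921=68.615255, v=18.087000/10.620734=1.702990
k=2: u−w=30.497000, u+w=-6.321000; √(b/2)=5.310367, √(2b)=10.620734; F=5.310367×30.497=161.950269, v=-6.321000/10.620734=-0.595157
k=3: u−w=19.103000, u+w=10.729000; √(b/2)=5.310367, √(2b)=10.620734; F=5.310367×19.103=101.443945, v=10.729000/10.620734=1.010194

0: F=254.812661 v=-0.764919
1: F=68.615255 v=1.702990
2: F=161.950269 v=-0.595157
3: F=101.443945 v=1.010194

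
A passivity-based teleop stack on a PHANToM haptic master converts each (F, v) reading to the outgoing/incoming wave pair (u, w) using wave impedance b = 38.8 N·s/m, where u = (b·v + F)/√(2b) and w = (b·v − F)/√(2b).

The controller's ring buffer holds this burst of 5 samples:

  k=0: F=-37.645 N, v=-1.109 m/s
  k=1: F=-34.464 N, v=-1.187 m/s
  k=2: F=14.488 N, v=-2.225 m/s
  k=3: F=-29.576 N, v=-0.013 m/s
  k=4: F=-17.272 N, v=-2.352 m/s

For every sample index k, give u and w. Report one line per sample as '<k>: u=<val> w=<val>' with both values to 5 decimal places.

0: u=-9.15807 w=-0.61121
1: u=-9.14052 w=-1.31587
2: u=-8.15544 w=-11.44477
3: u=-3.41470 w=3.30018
4: u=-12.32019 w=-8.39878

k=0: b·v=38.8×(-1.109)=-43.02920; √(2b)=8.80909; u=(-43.02920+(-37.645))/8.80909=-9.15807, w=(-43.02920−(-37.645))/8.80909=-0.61121
k=1: b·v=38.8×(-1.187)=-46.05560; √(2b)=8.80909; u=(-46.05560+(-34.464))/8.80909=-9.14052, w=(-46.05560−(-34.464))/8.80909=-1.31587
k=2: b·v=38.8×(-2.225)=-86.33000; √(2b)=8.80909; u=(-86.33000+14.488)/8.80909=-8.15544, w=(-86.33000−14.488)/8.80909=-11.44477
k=3: b·v=38.8×(-0.013)=-0.50440; √(2b)=8.80909; u=(-0.50440+(-29.576))/8.80909=-3.41470, w=(-0.50440−(-29.576))/8.80909=3.30018
k=4: b·v=38.8×(-2.352)=-91.25760; √(2b)=8.80909; u=(-91.25760+(-17.272))/8.80909=-12.32019, w=(-91.25760−(-17.272))/8.80909=-8.39878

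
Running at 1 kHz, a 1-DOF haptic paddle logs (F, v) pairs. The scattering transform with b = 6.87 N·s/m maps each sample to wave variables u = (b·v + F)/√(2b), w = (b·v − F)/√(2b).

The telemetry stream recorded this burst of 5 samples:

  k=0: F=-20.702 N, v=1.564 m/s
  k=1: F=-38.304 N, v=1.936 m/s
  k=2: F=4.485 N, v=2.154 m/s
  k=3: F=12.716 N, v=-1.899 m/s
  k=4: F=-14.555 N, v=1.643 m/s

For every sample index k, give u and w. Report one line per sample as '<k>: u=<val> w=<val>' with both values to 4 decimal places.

k=0: b·v=6.87×1.564=10.7447; √(2b)=3.7068; u=(10.7447+(-20.702))/3.7068=-2.6863, w=(10.7447−(-20.702))/3.7068=8.4836
k=1: b·v=6.87×1.936=13.3003; √(2b)=3.7068; u=(13.3003+(-38.304))/3.7068=-6.7454, w=(13.3003−(-38.304))/3.7068=13.9217
k=2: b·v=6.87×2.154=14.7980; √(2b)=3.7068; u=(14.7980+4.485)/3.7068=5.2021, w=(14.7980−4.485)/3.7068=2.7822
k=3: b·v=6.87×(-1.899)=-13.0461; √(2b)=3.7068; u=(-13.0461+12.716)/3.7068=-0.0891, w=(-13.0461−12.716)/3.7068=-6.9501
k=4: b·v=6.87×1.643=11.2874; √(2b)=3.7068; u=(11.2874+(-14.555))/3.7068=-0.8815, w=(11.2874−(-14.555))/3.7068=6.9717

0: u=-2.6863 w=8.4836
1: u=-6.7454 w=13.9217
2: u=5.2021 w=2.7822
3: u=-0.0891 w=-6.9501
4: u=-0.8815 w=6.9717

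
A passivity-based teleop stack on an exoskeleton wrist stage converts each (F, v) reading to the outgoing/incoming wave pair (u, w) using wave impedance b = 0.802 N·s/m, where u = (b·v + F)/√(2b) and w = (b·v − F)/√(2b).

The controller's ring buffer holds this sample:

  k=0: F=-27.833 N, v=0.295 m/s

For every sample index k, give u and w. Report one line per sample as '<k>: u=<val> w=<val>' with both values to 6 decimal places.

0: u=-21.789658 w=22.163273

k=0: b·v=0.802×0.295=0.236590; √(2b)=1.266491; u=(0.236590+(-27.833))/1.266491=-21.789658, w=(0.236590−(-27.833))/1.266491=22.163273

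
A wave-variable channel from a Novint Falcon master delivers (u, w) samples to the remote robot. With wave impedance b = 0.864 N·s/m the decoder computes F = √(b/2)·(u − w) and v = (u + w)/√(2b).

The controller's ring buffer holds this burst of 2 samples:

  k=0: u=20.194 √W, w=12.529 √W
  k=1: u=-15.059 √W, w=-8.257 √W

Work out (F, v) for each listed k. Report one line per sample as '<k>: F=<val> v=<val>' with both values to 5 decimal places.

0: F=5.03795 v=24.89323
1: F=-4.47073 v=-17.73708

k=0: u−w=7.66500, u+w=32.72300; √(b/2)=0.65727, √(2b)=1.31453; F=0.65727×7.665=5.03795, v=32.72300/1.31453=24.89323
k=1: u−w=-6.80200, u+w=-23.31600; √(b/2)=0.65727, √(2b)=1.31453; F=0.65727×(-6.802)=-4.47073, v=-23.31600/1.31453=-17.73708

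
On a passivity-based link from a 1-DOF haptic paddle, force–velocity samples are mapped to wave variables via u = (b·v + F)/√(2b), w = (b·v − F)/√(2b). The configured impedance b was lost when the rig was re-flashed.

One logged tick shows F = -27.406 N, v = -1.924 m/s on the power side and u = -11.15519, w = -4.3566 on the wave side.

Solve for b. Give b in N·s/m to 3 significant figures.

u + w = -15.51179;  u + w = √(2b)·v, so √(2b) = -15.51179/(-1.924) = 8.06226.
b = (√(2b))²/2 = 65.00005/2 = 32.50003.
(Check via u − w = 2F/√(2b): u − w = -6.79859, 2F/√(2b) = -6.79859.)

b = 32.5 N·s/m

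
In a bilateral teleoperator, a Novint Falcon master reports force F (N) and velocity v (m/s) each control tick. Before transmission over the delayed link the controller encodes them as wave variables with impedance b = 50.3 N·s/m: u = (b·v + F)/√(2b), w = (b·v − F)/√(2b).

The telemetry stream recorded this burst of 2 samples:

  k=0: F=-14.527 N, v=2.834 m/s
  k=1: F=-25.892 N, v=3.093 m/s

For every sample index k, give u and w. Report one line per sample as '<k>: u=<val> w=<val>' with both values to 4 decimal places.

k=0: b·v=50.3×2.834=142.5502; √(2b)=10.0300; u=(142.5502+(-14.527))/10.0300=12.7641, w=(142.5502−(-14.527))/10.0300=15.6608
k=1: b·v=50.3×3.093=155.5779; √(2b)=10.0300; u=(155.5779+(-25.892))/10.0300=12.9299, w=(155.5779−(-25.892))/10.0300=18.0928

0: u=12.7641 w=15.6608
1: u=12.9299 w=18.0928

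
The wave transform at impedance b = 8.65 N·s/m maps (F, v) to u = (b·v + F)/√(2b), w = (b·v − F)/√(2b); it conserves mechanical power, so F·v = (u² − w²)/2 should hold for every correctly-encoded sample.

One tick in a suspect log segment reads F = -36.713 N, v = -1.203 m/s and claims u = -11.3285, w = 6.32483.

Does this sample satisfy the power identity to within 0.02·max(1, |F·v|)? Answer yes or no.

yes

F·v = (-36.713)×(-1.203) = 44.16574 W.
(u² − w²)/2 = (128.33491 − 40.00347)/2 = 44.16572 W.
|Δ| = 0.00002;  2% of max(1, |F·v|) = 0.88331.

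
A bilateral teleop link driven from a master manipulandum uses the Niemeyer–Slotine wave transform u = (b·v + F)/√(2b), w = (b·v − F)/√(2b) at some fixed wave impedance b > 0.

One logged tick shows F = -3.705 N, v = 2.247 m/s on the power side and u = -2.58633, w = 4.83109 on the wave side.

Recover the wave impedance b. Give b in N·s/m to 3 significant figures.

u + w = 2.2448;  u + w = √(2b)·v, so √(2b) = 2.2448/2.247 = 0.9990.
b = (√(2b))²/2 = 0.9980/2 = 0.4990.
(Check via u − w = 2F/√(2b): u − w = -7.4174, 2F/√(2b) = -7.4174.)

b = 0.499 N·s/m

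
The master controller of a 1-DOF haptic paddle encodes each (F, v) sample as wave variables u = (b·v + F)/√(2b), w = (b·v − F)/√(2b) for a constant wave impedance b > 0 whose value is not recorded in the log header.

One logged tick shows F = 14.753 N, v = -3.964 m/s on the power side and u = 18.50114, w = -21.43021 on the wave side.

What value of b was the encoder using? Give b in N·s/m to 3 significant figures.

u + w = -2.9291;  u + w = √(2b)·v, so √(2b) = -2.9291/(-3.964) = 0.7389.
b = (√(2b))²/2 = 0.5460/2 = 0.2730.
(Check via u − w = 2F/√(2b): u − w = 39.9313, 2F/√(2b) = 39.9314.)

b = 0.273 N·s/m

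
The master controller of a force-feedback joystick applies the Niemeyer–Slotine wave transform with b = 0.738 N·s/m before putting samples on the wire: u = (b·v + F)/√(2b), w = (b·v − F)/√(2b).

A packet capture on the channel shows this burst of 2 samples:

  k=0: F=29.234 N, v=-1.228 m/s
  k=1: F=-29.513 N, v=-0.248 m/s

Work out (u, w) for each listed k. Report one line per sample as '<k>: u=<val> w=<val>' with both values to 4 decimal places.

0: u=23.3168 w=-24.8087
1: u=-24.4430 w=24.1417

k=0: b·v=0.738×(-1.228)=-0.9063; √(2b)=1.2149; u=(-0.9063+29.234)/1.2149=23.3168, w=(-0.9063−29.234)/1.2149=-24.8087
k=1: b·v=0.738×(-0.248)=-0.1830; √(2b)=1.2149; u=(-0.1830+(-29.513))/1.2149=-24.4430, w=(-0.1830−(-29.513))/1.2149=24.1417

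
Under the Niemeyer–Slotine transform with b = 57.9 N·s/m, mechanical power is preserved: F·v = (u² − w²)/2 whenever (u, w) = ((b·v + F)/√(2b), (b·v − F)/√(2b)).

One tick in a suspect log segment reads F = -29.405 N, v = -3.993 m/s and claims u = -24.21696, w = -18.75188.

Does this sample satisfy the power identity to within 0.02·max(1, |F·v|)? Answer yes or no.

yes

F·v = (-29.405)×(-3.993) = 117.4142 W.
(u² − w²)/2 = (586.4612 − 351.6330)/2 = 117.4141 W.
|Δ| = 0.0001;  2% of max(1, |F·v|) = 2.3483.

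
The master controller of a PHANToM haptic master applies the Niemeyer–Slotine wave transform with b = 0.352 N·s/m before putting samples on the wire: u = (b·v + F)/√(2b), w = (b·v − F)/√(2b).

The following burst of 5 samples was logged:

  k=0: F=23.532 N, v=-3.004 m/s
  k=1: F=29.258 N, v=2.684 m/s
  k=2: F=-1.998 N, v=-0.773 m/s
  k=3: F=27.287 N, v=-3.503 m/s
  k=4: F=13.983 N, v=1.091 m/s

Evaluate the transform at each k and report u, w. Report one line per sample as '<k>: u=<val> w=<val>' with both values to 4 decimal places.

k=0: b·v=0.352×(-3.004)=-1.0574; √(2b)=0.8390; u=(-1.0574+23.532)/0.8390=26.7859, w=(-1.0574−23.532)/0.8390=-29.3064
k=1: b·v=0.352×2.684=0.9448; √(2b)=0.8390; u=(0.9448+29.258)/0.8390=35.9965, w=(0.9448−29.258)/0.8390=-33.7445
k=2: b·v=0.352×(-0.773)=-0.2721; √(2b)=0.8390; u=(-0.2721+(-1.998))/0.8390=-2.7056, w=(-0.2721−(-1.998))/0.8390=2.0570
k=3: b·v=0.352×(-3.503)=-1.2331; √(2b)=0.8390; u=(-1.2331+27.287)/0.8390=31.0518, w=(-1.2331−27.287)/0.8390=-33.9910
k=4: b·v=0.352×1.091=0.3840; √(2b)=0.8390; u=(0.3840+13.983)/0.8390=17.1230, w=(0.3840−13.983)/0.8390=-16.2076

0: u=26.7859 w=-29.3064
1: u=35.9965 w=-33.7445
2: u=-2.7056 w=2.0570
3: u=31.0518 w=-33.9910
4: u=17.1230 w=-16.2076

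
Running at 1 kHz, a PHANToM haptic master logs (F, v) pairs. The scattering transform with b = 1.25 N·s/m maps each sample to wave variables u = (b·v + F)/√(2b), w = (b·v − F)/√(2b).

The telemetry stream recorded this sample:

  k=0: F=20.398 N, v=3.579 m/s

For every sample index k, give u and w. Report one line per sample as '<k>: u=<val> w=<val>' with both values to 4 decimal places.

k=0: b·v=1.25×3.579=4.4737; √(2b)=1.5811; u=(4.4737+20.398)/1.5811=15.7303, w=(4.4737−20.398)/1.5811=-10.0714

0: u=15.7303 w=-10.0714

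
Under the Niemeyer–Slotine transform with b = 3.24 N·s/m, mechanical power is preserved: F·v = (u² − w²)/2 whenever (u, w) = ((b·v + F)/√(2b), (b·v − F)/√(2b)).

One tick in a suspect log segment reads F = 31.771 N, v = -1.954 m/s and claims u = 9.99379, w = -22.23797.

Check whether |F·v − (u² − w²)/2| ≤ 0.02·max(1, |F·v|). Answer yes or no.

no

F·v = 31.771×(-1.954) = -62.08053 W.
(u² − w²)/2 = (99.87584 − 494.52731)/2 = -197.32574 W.
|Δ| = 135.24520;  2% of max(1, |F·v|) = 1.24161.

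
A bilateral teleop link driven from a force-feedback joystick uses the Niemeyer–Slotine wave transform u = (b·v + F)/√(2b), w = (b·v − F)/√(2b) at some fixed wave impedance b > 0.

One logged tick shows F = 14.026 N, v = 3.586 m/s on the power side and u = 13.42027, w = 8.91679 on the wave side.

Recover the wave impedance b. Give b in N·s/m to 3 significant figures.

b = 19.4 N·s/m

u + w = 22.3371;  u + w = √(2b)·v, so √(2b) = 22.3371/3.586 = 6.2290.
b = (√(2b))²/2 = 38.8000/2 = 19.4000.
(Check via u − w = 2F/√(2b): u − w = 4.5035, 2F/√(2b) = 4.5035.)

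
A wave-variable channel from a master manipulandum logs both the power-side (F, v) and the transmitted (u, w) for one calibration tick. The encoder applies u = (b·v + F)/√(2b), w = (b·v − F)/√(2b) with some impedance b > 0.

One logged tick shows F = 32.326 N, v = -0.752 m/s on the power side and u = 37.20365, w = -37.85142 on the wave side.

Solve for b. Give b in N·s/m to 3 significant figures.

u + w = -0.64777;  u + w = √(2b)·v, so √(2b) = -0.64777/(-0.752) = 0.86140.
b = (√(2b))²/2 = 0.74200/2 = 0.37100.
(Check via u − w = 2F/√(2b): u − w = 75.05507, 2F/√(2b) = 75.05489.)

b = 0.371 N·s/m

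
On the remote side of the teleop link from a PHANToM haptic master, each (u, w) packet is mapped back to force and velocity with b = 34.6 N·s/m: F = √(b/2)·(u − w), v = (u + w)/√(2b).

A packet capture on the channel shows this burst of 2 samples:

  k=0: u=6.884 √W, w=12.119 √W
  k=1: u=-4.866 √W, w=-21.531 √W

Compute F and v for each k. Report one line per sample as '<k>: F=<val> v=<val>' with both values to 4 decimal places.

0: F=-21.7741 v=2.2844
1: F=69.3152 v=-3.1732

k=0: u−w=-5.2350, u+w=19.0030; √(b/2)=4.1593, √(2b)=8.3187; F=4.1593×(-5.235)=-21.7741, v=19.0030/8.3187=2.2844
k=1: u−w=16.6650, u+w=-26.3970; √(b/2)=4.1593, √(2b)=8.3187; F=4.1593×16.665=69.3152, v=-26.3970/8.3187=-3.1732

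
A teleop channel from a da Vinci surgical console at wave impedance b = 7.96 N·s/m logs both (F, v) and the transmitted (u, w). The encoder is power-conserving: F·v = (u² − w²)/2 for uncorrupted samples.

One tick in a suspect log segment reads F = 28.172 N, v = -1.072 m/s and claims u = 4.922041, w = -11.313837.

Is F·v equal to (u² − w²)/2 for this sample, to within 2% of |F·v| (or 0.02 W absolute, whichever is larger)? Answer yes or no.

no

F·v = 28.172×(-1.072) = -30.200384 W.
(u² − w²)/2 = (24.226488 − 128.002908)/2 = -51.888210 W.
|Δ| = 21.687826;  2% of max(1, |F·v|) = 0.604008.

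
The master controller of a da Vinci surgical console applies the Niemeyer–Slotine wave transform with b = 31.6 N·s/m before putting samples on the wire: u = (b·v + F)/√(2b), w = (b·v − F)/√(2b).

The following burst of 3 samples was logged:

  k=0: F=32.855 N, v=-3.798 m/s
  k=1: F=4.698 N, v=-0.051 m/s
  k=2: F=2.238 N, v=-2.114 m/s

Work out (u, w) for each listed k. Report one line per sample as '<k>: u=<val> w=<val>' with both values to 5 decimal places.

k=0: b·v=31.6×(-3.798)=-120.01680; √(2b)=7.94984; u=(-120.01680+32.855)/7.94984=-10.96397, w=(-120.01680−32.855)/7.94984=-19.22954
k=1: b·v=31.6×(-0.051)=-1.61160; √(2b)=7.94984; u=(-1.61160+4.698)/7.94984=0.38823, w=(-1.61160−4.698)/7.94984=-0.79368
k=2: b·v=31.6×(-2.114)=-66.80240; √(2b)=7.94984; u=(-66.80240+2.238)/7.94984=-8.12147, w=(-66.80240−2.238)/7.94984=-8.68450

0: u=-10.96397 w=-19.22954
1: u=0.38823 w=-0.79368
2: u=-8.12147 w=-8.68450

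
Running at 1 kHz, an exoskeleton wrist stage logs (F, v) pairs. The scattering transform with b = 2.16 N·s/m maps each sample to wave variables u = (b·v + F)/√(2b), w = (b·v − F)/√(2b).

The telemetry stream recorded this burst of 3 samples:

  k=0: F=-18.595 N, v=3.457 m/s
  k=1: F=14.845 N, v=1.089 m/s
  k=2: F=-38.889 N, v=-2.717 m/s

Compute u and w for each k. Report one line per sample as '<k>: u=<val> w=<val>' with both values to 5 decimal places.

k=0: b·v=2.16×3.457=7.46712; √(2b)=2.07846; u=(7.46712+(-18.595))/2.07846=-5.35390, w=(7.46712−(-18.595))/2.07846=12.53914
k=1: b·v=2.16×1.089=2.35224; √(2b)=2.07846; u=(2.35224+14.845)/2.07846=8.27403, w=(2.35224−14.845)/2.07846=-6.01058
k=2: b·v=2.16×(-2.717)=-5.86872; √(2b)=2.07846; u=(-5.86872+(-38.889))/2.07846=-21.53407, w=(-5.86872−(-38.889))/2.07846=15.88689

0: u=-5.35390 w=12.53914
1: u=8.27403 w=-6.01058
2: u=-21.53407 w=15.88689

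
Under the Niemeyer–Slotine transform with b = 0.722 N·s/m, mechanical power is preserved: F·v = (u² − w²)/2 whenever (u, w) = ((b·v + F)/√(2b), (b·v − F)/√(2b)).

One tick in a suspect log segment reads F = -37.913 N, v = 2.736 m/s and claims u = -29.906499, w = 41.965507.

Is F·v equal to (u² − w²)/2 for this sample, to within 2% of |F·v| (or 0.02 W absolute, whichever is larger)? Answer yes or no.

F·v = (-37.913)×2.736 = -103.729968 W.
(u² − w²)/2 = (894.398682 − 1761.103778)/2 = -433.352548 W.
|Δ| = 329.622580;  2% of max(1, |F·v|) = 2.074599.

no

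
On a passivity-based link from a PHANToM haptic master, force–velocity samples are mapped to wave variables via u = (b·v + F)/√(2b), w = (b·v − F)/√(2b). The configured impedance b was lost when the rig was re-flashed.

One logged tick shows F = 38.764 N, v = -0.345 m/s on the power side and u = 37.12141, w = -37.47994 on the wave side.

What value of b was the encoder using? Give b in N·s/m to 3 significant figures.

b = 0.54 N·s/m

u + w = -0.35853;  u + w = √(2b)·v, so √(2b) = -0.35853/(-0.345) = 1.03922.
b = (√(2b))²/2 = 1.07997/2 = 0.53999.
(Check via u − w = 2F/√(2b): u − w = 74.60135, 2F/√(2b) = 74.60229.)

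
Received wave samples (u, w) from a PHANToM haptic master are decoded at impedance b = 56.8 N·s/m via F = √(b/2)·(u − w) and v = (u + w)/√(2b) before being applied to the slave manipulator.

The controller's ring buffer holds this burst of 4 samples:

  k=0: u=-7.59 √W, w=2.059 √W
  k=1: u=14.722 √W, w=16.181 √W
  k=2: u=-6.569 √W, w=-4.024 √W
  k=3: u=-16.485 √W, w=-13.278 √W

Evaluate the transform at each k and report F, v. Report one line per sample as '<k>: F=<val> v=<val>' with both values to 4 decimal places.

0: F=-51.4211 v=-0.5189
1: F=-7.7753 v=2.8994
2: F=-13.5627 v=-0.9939
3: F=-17.0906 v=-2.7925

k=0: u−w=-9.6490, u+w=-5.5310; √(b/2)=5.3292, √(2b)=10.6583; F=5.3292×(-9.649)=-51.4211, v=-5.5310/10.6583=-0.5189
k=1: u−w=-1.4590, u+w=30.9030; √(b/2)=5.3292, √(2b)=10.6583; F=5.3292×(-1.459)=-7.7753, v=30.9030/10.6583=2.8994
k=2: u−w=-2.5450, u+w=-10.5930; √(b/2)=5.3292, √(2b)=10.6583; F=5.3292×(-2.545)=-13.5627, v=-10.5930/10.6583=-0.9939
k=3: u−w=-3.2070, u+w=-29.7630; √(b/2)=5.3292, √(2b)=10.6583; F=5.3292×(-3.207)=-17.0906, v=-29.7630/10.6583=-2.7925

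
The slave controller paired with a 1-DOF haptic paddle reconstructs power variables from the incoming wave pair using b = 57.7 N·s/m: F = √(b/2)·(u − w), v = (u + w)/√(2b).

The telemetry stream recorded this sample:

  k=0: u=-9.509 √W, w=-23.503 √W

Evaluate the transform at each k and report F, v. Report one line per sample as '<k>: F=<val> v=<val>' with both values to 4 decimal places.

k=0: u−w=13.9940, u+w=-33.0120; √(b/2)=5.3712, √(2b)=10.7424; F=5.3712×13.994=75.1648, v=-33.0120/10.7424=-3.0730

0: F=75.1648 v=-3.0730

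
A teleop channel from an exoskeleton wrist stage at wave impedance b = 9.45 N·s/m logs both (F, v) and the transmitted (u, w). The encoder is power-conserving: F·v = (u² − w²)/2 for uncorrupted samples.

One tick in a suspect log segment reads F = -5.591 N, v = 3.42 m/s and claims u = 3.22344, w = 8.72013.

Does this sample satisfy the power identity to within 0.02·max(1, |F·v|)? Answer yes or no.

no

F·v = (-5.591)×3.42 = -19.12122 W.
(u² − w²)/2 = (10.39057 − 76.04067)/2 = -32.82505 W.
|Δ| = 13.70383;  2% of max(1, |F·v|) = 0.38242.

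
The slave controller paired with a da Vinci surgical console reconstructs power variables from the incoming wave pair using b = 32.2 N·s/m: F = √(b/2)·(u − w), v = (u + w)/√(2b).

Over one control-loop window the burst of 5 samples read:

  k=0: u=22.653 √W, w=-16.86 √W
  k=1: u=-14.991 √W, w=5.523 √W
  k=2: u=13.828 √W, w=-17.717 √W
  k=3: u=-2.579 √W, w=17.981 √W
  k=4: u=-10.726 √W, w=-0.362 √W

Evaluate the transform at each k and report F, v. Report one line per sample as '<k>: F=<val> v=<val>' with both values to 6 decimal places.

k=0: u−w=39.513000, u+w=5.793000; √(b/2)=4.012481, √(2b)=8.024961; F=4.012481×39.513=158.545143, v=5.793000/8.024961=0.721873
k=1: u−w=-20.514000, u+w=-9.468000; √(b/2)=4.012481, √(2b)=8.024961; F=4.012481×(-20.514)=-82.312026, v=-9.468000/8.024961=-1.179819
k=2: u−w=31.545000, u+w=-3.889000; √(b/2)=4.012481, √(2b)=8.024961; F=4.012481×31.545=126.573698, v=-3.889000/8.024961=-0.484613
k=3: u−w=-20.560000, u+w=15.402000; √(b/2)=4.012481, √(2b)=8.024961; F=4.012481×(-20.56)=-82.496600, v=15.402000/8.024961=1.919262
k=4: u−w=-10.364000, u+w=-11.088000; √(b/2)=4.012481, √(2b)=8.024961; F=4.012481×(-10.364)=-41.585348, v=-11.088000/8.024961=-1.381689

0: F=158.545143 v=0.721873
1: F=-82.312026 v=-1.179819
2: F=126.573698 v=-0.484613
3: F=-82.496600 v=1.919262
4: F=-41.585348 v=-1.381689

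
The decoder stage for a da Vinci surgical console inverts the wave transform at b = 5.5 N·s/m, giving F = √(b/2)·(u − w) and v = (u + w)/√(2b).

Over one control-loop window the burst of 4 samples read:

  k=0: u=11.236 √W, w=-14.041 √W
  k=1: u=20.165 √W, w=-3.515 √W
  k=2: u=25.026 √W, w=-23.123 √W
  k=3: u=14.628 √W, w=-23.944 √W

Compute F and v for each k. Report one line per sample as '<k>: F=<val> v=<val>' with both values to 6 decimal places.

k=0: u−w=25.277000, u+w=-2.805000; √(b/2)=1.658312, √(2b)=3.316625; F=1.658312×25.277=41.917162, v=-2.805000/3.316625=-0.845739
k=1: u−w=23.680000, u+w=16.650000; √(b/2)=1.658312, √(2b)=3.316625; F=1.658312×23.68=39.268838, v=16.650000/3.316625=5.020164
k=2: u−w=48.149000, u+w=1.903000; √(b/2)=1.658312, √(2b)=3.316625; F=1.658312×48.149=79.846084, v=1.903000/3.316625=0.573776
k=3: u−w=38.572000, u+w=-9.316000; √(b/2)=1.658312, √(2b)=3.316625; F=1.658312×38.572=63.964426, v=-9.316000/3.316625=-2.808880

0: F=41.917162 v=-0.845739
1: F=39.268838 v=5.020164
2: F=79.846084 v=0.573776
3: F=63.964426 v=-2.808880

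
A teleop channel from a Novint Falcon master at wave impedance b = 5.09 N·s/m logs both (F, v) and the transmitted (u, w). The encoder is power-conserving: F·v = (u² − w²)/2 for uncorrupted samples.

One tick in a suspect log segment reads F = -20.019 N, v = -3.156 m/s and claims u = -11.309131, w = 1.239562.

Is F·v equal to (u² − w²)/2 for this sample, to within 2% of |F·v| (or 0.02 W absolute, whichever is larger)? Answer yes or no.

yes

F·v = (-20.019)×(-3.156) = 63.179964 W.
(u² − w²)/2 = (127.896444 − 1.536514)/2 = 63.179965 W.
|Δ| = 0.000001;  2% of max(1, |F·v|) = 1.263599.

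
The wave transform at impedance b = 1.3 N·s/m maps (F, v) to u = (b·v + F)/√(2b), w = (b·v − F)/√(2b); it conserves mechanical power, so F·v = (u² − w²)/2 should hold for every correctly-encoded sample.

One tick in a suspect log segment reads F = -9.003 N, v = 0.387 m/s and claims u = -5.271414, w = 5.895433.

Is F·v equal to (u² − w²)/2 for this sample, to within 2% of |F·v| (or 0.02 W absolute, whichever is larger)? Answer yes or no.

F·v = (-9.003)×0.387 = -3.484161 W.
(u² − w²)/2 = (27.787806 − 34.756130)/2 = -3.484162 W.
|Δ| = 0.000001;  2% of max(1, |F·v|) = 0.069683.

yes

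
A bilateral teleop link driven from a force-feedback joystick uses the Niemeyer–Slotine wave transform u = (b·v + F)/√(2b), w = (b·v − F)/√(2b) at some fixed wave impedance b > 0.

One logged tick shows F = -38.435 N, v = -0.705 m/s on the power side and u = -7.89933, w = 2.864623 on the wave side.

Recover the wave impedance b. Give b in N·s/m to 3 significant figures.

u + w = -5.034707;  u + w = √(2b)·v, so √(2b) = -5.034707/(-0.705) = 7.141428.
b = (√(2b))²/2 = 50.999999/2 = 25.500000.
(Check via u − w = 2F/√(2b): u − w = -10.763953, 2F/√(2b) = -10.763953.)

b = 25.5 N·s/m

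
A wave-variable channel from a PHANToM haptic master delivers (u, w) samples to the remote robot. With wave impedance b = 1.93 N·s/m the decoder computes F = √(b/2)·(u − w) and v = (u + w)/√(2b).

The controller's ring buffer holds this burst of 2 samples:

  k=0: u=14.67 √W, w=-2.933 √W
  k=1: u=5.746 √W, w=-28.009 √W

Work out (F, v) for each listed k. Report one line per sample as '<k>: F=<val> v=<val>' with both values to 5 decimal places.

k=0: u−w=17.60300, u+w=11.73700; √(b/2)=0.98234, √(2b)=1.96469; F=0.98234×17.603=17.29220, v=11.73700/1.96469=5.97398
k=1: u−w=33.75500, u+w=-22.26300; √(b/2)=0.98234, √(2b)=1.96469; F=0.98234×33.755=33.15903, v=-22.26300/1.96469=-11.33157

0: F=17.29220 v=5.97398
1: F=33.15903 v=-11.33157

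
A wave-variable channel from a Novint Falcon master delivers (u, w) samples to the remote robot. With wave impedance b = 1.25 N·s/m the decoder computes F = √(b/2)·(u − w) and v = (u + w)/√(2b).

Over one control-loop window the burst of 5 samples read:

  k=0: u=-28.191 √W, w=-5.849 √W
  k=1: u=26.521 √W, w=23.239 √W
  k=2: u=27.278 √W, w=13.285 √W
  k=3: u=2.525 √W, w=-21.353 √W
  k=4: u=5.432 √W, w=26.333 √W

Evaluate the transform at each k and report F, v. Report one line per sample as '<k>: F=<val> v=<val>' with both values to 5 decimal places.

k=0: u−w=-22.34200, u+w=-34.04000; √(b/2)=0.79057, √(2b)=1.58114; F=0.79057×(-22.342)=-17.66290, v=-34.04000/1.58114=-21.52879
k=1: u−w=3.28200, u+w=49.76000; √(b/2)=0.79057, √(2b)=1.58114; F=0.79057×3.282=2.59465, v=49.76000/1.58114=31.47099
k=2: u−w=13.99300, u+w=40.56300; √(b/2)=0.79057, √(2b)=1.58114; F=0.79057×13.993=11.06244, v=40.56300/1.58114=25.65429
k=3: u−w=23.87800, u+w=-18.82800; √(b/2)=0.79057, √(2b)=1.58114; F=0.79057×23.878=18.87722, v=-18.82800/1.58114=-11.90787
k=4: u−w=-20.90100, u+w=31.76500; √(b/2)=0.79057, √(2b)=1.58114; F=0.79057×(-20.901)=-16.52369, v=31.76500/1.58114=20.08995

0: F=-17.66290 v=-21.52879
1: F=2.59465 v=31.47099
2: F=11.06244 v=25.65429
3: F=18.87722 v=-11.90787
4: F=-16.52369 v=20.08995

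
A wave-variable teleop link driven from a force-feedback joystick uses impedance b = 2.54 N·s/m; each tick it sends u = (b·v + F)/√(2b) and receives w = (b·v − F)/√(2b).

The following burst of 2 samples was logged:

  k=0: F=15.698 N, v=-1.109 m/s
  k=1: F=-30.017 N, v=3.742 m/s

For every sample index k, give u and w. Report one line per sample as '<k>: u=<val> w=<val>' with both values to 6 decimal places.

0: u=5.715082 w=-8.214641
1: u=-9.100870 w=17.534910

k=0: b·v=2.54×(-1.109)=-2.816860; √(2b)=2.253886; u=(-2.816860+15.698)/2.253886=5.715082, w=(-2.816860−15.698)/2.253886=-8.214641
k=1: b·v=2.54×3.742=9.504680; √(2b)=2.253886; u=(9.504680+(-30.017))/2.253886=-9.100870, w=(9.504680−(-30.017))/2.253886=17.534910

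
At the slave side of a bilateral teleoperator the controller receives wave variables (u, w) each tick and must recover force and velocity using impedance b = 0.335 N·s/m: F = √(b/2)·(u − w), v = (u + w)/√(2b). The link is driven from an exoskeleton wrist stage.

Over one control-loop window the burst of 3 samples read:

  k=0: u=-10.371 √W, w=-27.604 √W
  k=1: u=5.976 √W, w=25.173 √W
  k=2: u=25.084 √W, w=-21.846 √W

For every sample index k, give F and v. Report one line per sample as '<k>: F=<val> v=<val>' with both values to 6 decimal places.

k=0: u−w=17.233000, u+w=-37.975000; √(b/2)=0.409268, √(2b)=0.818535; F=0.409268×17.233=7.052909, v=-37.975000/0.818535=-46.393846
k=1: u−w=-19.197000, u+w=31.149000; √(b/2)=0.409268, √(2b)=0.818535; F=0.409268×(-19.197)=-7.856711, v=31.149000/0.818535=38.054560
k=2: u−w=46.930000, u+w=3.238000; √(b/2)=0.409268, √(2b)=0.818535; F=0.409268×46.93=19.206930, v=3.238000/0.818535=3.955847

0: F=7.052909 v=-46.393846
1: F=-7.856711 v=38.054560
2: F=19.206930 v=3.955847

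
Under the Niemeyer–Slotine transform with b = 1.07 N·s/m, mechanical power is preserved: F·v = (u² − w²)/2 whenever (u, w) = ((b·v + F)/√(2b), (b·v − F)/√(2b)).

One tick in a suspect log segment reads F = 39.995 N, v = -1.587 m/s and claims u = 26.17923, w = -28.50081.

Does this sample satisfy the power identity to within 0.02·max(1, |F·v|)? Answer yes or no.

F·v = 39.995×(-1.587) = -63.47206 W.
(u² − w²)/2 = (685.35208 − 812.29617)/2 = -63.47204 W.
|Δ| = 0.00002;  2% of max(1, |F·v|) = 1.26944.

yes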